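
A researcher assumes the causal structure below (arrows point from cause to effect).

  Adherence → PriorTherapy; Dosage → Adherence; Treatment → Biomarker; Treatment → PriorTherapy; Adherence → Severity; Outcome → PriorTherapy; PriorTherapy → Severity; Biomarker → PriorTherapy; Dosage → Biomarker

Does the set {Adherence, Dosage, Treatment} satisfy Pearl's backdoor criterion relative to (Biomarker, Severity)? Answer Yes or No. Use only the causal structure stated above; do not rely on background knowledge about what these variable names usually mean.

Backdoor paths from Biomarker to Severity (paths whose first edge points into Biomarker):
  P1: Biomarker <- Dosage -> Adherence -> PriorTherapy -> Severity
  P2: Biomarker <- Dosage -> Adherence -> Severity
  P3: Biomarker <- Treatment -> PriorTherapy <- Adherence -> Severity
  P4: Biomarker <- Treatment -> PriorTherapy -> Severity
Condition 1 (no descendant of Biomarker in the set): holds — descendants of Biomarker are {PriorTherapy, Severity}; none are in {Adherence, Dosage, Treatment}.
Condition 2 (every backdoor path blocked by {Adherence, Dosage, Treatment}):
  P1: blocked at fork node Dosage ∈ conditioning set.
  P2: blocked at fork node Dosage ∈ conditioning set.
  P3: blocked at fork node Treatment ∈ conditioning set.
  P4: blocked at fork node Treatment ∈ conditioning set.
{Adherence, Dosage, Treatment} satisfies the backdoor criterion.

Yes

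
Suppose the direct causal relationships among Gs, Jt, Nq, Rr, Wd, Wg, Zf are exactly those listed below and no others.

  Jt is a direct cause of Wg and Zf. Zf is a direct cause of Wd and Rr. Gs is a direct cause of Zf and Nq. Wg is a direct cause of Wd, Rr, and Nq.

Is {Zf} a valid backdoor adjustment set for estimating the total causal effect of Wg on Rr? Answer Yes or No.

Backdoor paths from Wg to Rr (paths whose first edge points into Wg):
  P1: Wg <- Jt -> Zf -> Rr
Condition 1 (no descendant of Wg in the set): holds — descendants of Wg are {Nq, Rr, Wd}; none are in {Zf}.
Condition 2 (every backdoor path blocked by {Zf}):
  P1: blocked at chain node Zf ∈ conditioning set.
{Zf} satisfies the backdoor criterion.

Yes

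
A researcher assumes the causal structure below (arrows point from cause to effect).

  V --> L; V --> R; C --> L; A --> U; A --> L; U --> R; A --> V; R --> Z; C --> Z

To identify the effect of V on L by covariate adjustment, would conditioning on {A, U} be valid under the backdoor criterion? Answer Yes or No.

Backdoor paths from V to L (paths whose first edge points into V):
  P1: V <- A -> U -> R -> Z <- C -> L
  P2: V <- A -> L
Condition 1 (no descendant of V in the set): holds — descendants of V are {L, R, Z}; none are in {A, U}.
Condition 2 (every backdoor path blocked by {A, U}):
  P1: blocked at fork node A ∈ conditioning set.
  P2: blocked at fork node A ∈ conditioning set.
{A, U} satisfies the backdoor criterion.

Yes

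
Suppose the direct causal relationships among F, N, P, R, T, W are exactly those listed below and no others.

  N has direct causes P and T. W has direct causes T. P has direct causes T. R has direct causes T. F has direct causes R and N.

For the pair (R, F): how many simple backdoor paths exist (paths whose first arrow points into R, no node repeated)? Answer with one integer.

2

A backdoor path from R to F is any simple undirected path whose first edge points into R (i.e. leaves R via a parent).
Parents of R: {T}.
Enumerating:
  P1: R <- T -> P -> N -> F
  P2: R <- T -> N -> F
That exhausts the simple backdoor paths. Count: 2.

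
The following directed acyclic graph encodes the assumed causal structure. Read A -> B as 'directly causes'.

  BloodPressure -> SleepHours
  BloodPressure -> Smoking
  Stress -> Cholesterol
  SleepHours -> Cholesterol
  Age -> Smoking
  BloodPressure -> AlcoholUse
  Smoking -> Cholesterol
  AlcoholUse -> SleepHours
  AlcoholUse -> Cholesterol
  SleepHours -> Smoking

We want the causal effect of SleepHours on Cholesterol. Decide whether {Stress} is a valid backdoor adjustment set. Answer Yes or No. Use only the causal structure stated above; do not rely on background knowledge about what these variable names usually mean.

Backdoor paths from SleepHours to Cholesterol (paths whose first edge points into SleepHours):
  P1: SleepHours <- BloodPressure -> AlcoholUse -> Cholesterol
  P2: SleepHours <- BloodPressure -> Smoking -> Cholesterol
  P3: SleepHours <- AlcoholUse <- BloodPressure -> Smoking -> Cholesterol
  P4: SleepHours <- AlcoholUse -> Cholesterol
Condition 1 (no descendant of SleepHours in the set): holds — descendants of SleepHours are {Cholesterol, Smoking}; none are in {Stress}.
Condition 2 (every backdoor path blocked by {Stress}):
  P1: open — no interior node is in the conditioning set.
  P2: open — no interior node is in the conditioning set.
  P3: open — no interior node is in the conditioning set.
  P4: open — no interior node is in the conditioning set.
{Stress} does not satisfy the backdoor criterion.

No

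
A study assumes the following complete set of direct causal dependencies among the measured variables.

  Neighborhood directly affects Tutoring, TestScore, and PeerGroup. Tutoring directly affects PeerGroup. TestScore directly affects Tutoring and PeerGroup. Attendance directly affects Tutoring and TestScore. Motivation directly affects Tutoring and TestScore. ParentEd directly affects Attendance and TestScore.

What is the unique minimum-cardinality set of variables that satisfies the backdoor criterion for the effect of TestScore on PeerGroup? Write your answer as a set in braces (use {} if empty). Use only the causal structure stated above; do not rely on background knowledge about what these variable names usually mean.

{Attendance, Motivation, Neighborhood}

Variables eligible for adjustment (non-descendants of TestScore, excluding TestScore and PeerGroup): {Attendance, Motivation, Neighborhood, ParentEd}.
Backdoor paths from TestScore to PeerGroup:
  P1: TestScore <- ParentEd -> Attendance -> Tutoring <- Neighborhood -> PeerGroup
  P2: TestScore <- ParentEd -> Attendance -> Tutoring -> PeerGroup
  P3: TestScore <- Motivation -> Tutoring <- Neighborhood -> PeerGroup
  P4: TestScore <- Motivation -> Tutoring -> PeerGroup
  P5: TestScore <- Neighborhood -> Tutoring -> PeerGroup
  P6: TestScore <- Neighborhood -> PeerGroup
  P7: TestScore <- Attendance -> Tutoring <- Neighborhood -> PeerGroup
  P8: TestScore <- Attendance -> Tutoring -> PeerGroup
The empty set is not sufficient: P2 (TestScore <- ParentEd -> Attendance -> Tutoring -> PeerGroup) has no collider blocking it and no conditioned non-collider, so it is open.
Try {Attendance, Motivation, Neighborhood}:
  P1: blocked at chain node Attendance ∈ conditioning set.
  P2: blocked at chain node Attendance ∈ conditioning set.
  P3: blocked at fork node Motivation ∈ conditioning set.
  P4: blocked at fork node Motivation ∈ conditioning set.
  P5: blocked at fork node Neighborhood ∈ conditioning set.
  P6: blocked at fork node Neighborhood ∈ conditioning set.
  P7: blocked at fork node Attendance ∈ conditioning set.
  P8: blocked at fork node Attendance ∈ conditioning set.
{Attendance, Motivation, Neighborhood} contains no descendant of TestScore and blocks every backdoor path.
Every element of {Attendance, Motivation, Neighborhood} is needed (dropping Attendance leaves P2 open; dropping Motivation leaves P4 open; dropping Neighborhood leaves P5 open), so no proper subset is valid.
Among all size-3 subsets of the eligible variables, only {Attendance, Motivation, Neighborhood} blocks every backdoor path, so it is the unique smallest valid adjustment set.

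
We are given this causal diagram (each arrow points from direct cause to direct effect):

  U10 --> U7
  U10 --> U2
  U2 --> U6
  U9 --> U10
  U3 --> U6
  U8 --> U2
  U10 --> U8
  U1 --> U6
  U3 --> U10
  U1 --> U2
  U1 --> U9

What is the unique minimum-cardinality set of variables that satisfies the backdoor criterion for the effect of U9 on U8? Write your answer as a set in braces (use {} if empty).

Variables eligible for adjustment (non-descendants of U9, excluding U9 and U8): {U1, U3}.
Backdoor paths from U9 to U8:
  P1: U9 <- U1 -> U2 <- U10 -> U8
  P2: U9 <- U1 -> U2 <- U8
  P3: U9 <- U1 -> U2 -> U6 <- U3 -> U10 -> U8
  P4: U9 <- U1 -> U6 <- U3 -> U10 -> U8
  P5: U9 <- U1 -> U6 <- U3 -> U10 -> U2 <- U8
  P6: U9 <- U1 -> U6 <- U2 <- U10 -> U8
  P7: U9 <- U1 -> U6 <- U2 <- U8
Each backdoor path contains an unconditioned collider, so every path is already blocked with the empty conditioning set:
  P1: blocked at collider U2 (neither it nor any descendant is in the conditioning set).
  P2: blocked at collider U2 (neither it nor any descendant is in the conditioning set).
  P3: blocked at collider U6 (neither it nor any descendant is in the conditioning set).
  P4: blocked at collider U6 (neither it nor any descendant is in the conditioning set).
  P5: blocked at collider U6 (neither it nor any descendant is in the conditioning set).
  P6: blocked at collider U6 (neither it nor any descendant is in the conditioning set).
  P7: blocked at collider U6 (neither it nor any descendant is in the conditioning set).
The empty set is therefore the unique smallest valid set.

{}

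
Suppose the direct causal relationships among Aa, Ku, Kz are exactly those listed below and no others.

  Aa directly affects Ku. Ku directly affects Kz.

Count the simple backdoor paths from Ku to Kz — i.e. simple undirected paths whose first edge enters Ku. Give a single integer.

0

A backdoor path from Ku to Kz is any simple undirected path whose first edge points into Ku (i.e. leaves Ku via a parent).
Parents of Ku: {Aa}.
No simple path from any parent of Ku reaches Kz without revisiting Ku, so there are no backdoor paths.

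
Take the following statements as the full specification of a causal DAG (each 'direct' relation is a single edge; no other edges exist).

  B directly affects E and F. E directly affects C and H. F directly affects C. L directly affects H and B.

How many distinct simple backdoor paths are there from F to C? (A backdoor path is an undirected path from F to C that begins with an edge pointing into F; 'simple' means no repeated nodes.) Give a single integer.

A backdoor path from F to C is any simple undirected path whose first edge points into F (i.e. leaves F via a parent).
Parents of F: {B}.
Enumerating:
  P1: F <- B <- L -> H <- E -> C
  P2: F <- B -> E -> C
That exhausts the simple backdoor paths. Count: 2.

2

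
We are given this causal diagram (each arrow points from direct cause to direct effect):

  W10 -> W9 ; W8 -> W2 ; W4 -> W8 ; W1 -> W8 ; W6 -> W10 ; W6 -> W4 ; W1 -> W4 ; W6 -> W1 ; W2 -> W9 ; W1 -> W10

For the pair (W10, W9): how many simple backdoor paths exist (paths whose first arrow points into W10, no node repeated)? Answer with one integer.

A backdoor path from W10 to W9 is any simple undirected path whose first edge points into W10 (i.e. leaves W10 via a parent).
Parents of W10: {W1, W6}.
Enumerating:
  P1: W10 <- W6 -> W1 -> W4 -> W8 -> W2 -> W9
  P2: W10 <- W6 -> W1 -> W8 -> W2 -> W9
  P3: W10 <- W6 -> W4 <- W1 -> W8 -> W2 -> W9
  P4: W10 <- W6 -> W4 -> W8 -> W2 -> W9
  P5: W10 <- W1 <- W6 -> W4 -> W8 -> W2 -> W9
  P6: W10 <- W1 -> W4 -> W8 -> W2 -> W9
  P7: W10 <- W1 -> W8 -> W2 -> W9
That exhausts the simple backdoor paths. Count: 7.

7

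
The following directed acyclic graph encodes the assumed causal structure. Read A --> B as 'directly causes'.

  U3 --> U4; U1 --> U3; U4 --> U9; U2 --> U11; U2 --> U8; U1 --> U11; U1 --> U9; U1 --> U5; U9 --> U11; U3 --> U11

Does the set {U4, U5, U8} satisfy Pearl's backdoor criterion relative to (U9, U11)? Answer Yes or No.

No

Backdoor paths from U9 to U11 (paths whose first edge points into U9):
  P1: U9 <- U1 -> U3 -> U11
  P2: U9 <- U1 -> U11
  P3: U9 <- U4 <- U3 <- U1 -> U11
  P4: U9 <- U4 <- U3 -> U11
Condition 1 (no descendant of U9 in the set): holds — descendants of U9 are {U11}; none are in {U4, U5, U8}.
Condition 2 (every backdoor path blocked by {U4, U5, U8}):
  P1: open — no interior node is in the conditioning set.
  P2: open — no interior node is in the conditioning set.
  P3: blocked at chain node U4 ∈ conditioning set.
  P4: blocked at chain node U4 ∈ conditioning set.
{U4, U5, U8} does not satisfy the backdoor criterion.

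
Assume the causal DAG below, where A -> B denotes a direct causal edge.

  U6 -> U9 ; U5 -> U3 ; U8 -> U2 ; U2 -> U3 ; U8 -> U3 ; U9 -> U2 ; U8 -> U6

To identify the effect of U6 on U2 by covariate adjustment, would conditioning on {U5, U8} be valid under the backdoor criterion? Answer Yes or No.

Yes

Backdoor paths from U6 to U2 (paths whose first edge points into U6):
  P1: U6 <- U8 -> U2
  P2: U6 <- U8 -> U3 <- U2
Condition 1 (no descendant of U6 in the set): holds — descendants of U6 are {U2, U3, U9}; none are in {U5, U8}.
Condition 2 (every backdoor path blocked by {U5, U8}):
  P1: blocked at fork node U8 ∈ conditioning set.
  P2: blocked at fork node U8 ∈ conditioning set.
{U5, U8} satisfies the backdoor criterion.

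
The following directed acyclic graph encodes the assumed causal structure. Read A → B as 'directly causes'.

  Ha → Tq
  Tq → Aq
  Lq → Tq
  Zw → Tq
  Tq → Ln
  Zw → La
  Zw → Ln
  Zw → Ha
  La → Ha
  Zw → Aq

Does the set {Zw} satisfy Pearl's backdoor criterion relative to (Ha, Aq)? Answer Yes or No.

Yes

Backdoor paths from Ha to Aq (paths whose first edge points into Ha):
  P1: Ha <- Zw -> Tq -> Aq
  P2: Ha <- Zw -> Ln <- Tq -> Aq
  P3: Ha <- Zw -> Aq
  P4: Ha <- La <- Zw -> Tq -> Aq
  P5: Ha <- La <- Zw -> Ln <- Tq -> Aq
  P6: Ha <- La <- Zw -> Aq
Condition 1 (no descendant of Ha in the set): holds — descendants of Ha are {Aq, Ln, Tq}; none are in {Zw}.
Condition 2 (every backdoor path blocked by {Zw}):
  P1: blocked at fork node Zw ∈ conditioning set.
  P2: blocked at fork node Zw ∈ conditioning set.
  P3: blocked at fork node Zw ∈ conditioning set.
  P4: blocked at fork node Zw ∈ conditioning set.
  P5: blocked at fork node Zw ∈ conditioning set.
  P6: blocked at fork node Zw ∈ conditioning set.
{Zw} satisfies the backdoor criterion.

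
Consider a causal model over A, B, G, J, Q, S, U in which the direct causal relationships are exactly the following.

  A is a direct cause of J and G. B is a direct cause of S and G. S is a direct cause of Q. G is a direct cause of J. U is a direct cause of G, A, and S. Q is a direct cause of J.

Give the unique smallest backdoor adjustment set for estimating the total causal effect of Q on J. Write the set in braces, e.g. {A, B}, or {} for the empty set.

Variables eligible for adjustment (non-descendants of Q, excluding Q and J): {A, B, G, S, U}.
Backdoor paths from Q to J:
  P1: Q <- S <- B -> G <- U -> A -> J
  P2: Q <- S <- B -> G <- A -> J
  P3: Q <- S <- B -> G -> J
  P4: Q <- S <- U -> A -> G -> J
  P5: Q <- S <- U -> A -> J
  P6: Q <- S <- U -> G <- A -> J
  P7: Q <- S <- U -> G -> J
The empty set is not sufficient: P3 (Q <- S <- B -> G -> J) has no collider blocking it and no conditioned non-collider, so it is open.
Try {S}:
  P1: blocked at chain node S ∈ conditioning set.
  P2: blocked at chain node S ∈ conditioning set.
  P3: blocked at chain node S ∈ conditioning set.
  P4: blocked at chain node S ∈ conditioning set.
  P5: blocked at chain node S ∈ conditioning set.
  P6: blocked at chain node S ∈ conditioning set.
  P7: blocked at chain node S ∈ conditioning set.
{S} contains no descendant of Q and blocks every backdoor path.
No other singleton works — e.g. {B} leaves P4 open — so {S} is the unique smallest valid adjustment set.

{S}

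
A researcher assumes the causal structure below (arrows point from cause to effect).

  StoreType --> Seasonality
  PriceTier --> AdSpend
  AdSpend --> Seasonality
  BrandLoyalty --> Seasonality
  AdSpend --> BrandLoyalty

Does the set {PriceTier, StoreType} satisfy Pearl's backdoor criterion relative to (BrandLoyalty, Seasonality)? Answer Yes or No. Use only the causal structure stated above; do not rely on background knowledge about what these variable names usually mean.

No

Backdoor paths from BrandLoyalty to Seasonality (paths whose first edge points into BrandLoyalty):
  P1: BrandLoyalty <- AdSpend -> Seasonality
Condition 1 (no descendant of BrandLoyalty in the set): holds — descendants of BrandLoyalty are {Seasonality}; none are in {PriceTier, StoreType}.
Condition 2 (every backdoor path blocked by {PriceTier, StoreType}):
  P1: open — no interior node is in the conditioning set.
{PriceTier, StoreType} does not satisfy the backdoor criterion.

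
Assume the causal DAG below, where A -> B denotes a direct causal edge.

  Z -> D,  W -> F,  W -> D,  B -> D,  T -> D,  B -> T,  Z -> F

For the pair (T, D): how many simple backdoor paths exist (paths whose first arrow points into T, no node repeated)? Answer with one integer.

1

A backdoor path from T to D is any simple undirected path whose first edge points into T (i.e. leaves T via a parent).
Parents of T: {B}.
Enumerating:
  P1: T <- B -> D
That exhausts the simple backdoor paths. Count: 1.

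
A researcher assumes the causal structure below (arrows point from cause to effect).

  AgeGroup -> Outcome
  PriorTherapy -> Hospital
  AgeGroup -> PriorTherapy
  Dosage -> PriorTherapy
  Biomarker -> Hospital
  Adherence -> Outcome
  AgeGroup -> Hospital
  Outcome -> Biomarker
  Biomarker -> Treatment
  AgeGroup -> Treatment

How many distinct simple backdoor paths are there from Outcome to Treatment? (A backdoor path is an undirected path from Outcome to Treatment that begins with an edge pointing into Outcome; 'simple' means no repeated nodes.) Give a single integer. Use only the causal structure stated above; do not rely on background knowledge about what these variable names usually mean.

A backdoor path from Outcome to Treatment is any simple undirected path whose first edge points into Outcome (i.e. leaves Outcome via a parent).
Parents of Outcome: {Adherence, AgeGroup}.
Enumerating:
  P1: Outcome <- AgeGroup -> PriorTherapy -> Hospital <- Biomarker -> Treatment
  P2: Outcome <- AgeGroup -> Hospital <- Biomarker -> Treatment
  P3: Outcome <- AgeGroup -> Treatment
That exhausts the simple backdoor paths. Count: 3.

3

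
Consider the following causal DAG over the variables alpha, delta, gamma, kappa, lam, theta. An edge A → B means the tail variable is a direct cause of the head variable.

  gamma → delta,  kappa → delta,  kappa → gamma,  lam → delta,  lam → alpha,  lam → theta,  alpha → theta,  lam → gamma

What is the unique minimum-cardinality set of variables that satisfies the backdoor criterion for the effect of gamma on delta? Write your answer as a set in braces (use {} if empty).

Variables eligible for adjustment (non-descendants of gamma, excluding gamma and delta): {alpha, kappa, lam, theta}.
Backdoor paths from gamma to delta:
  P1: gamma <- kappa -> delta
  P2: gamma <- lam -> delta
The empty set is not sufficient: P1 (gamma <- kappa -> delta) has no collider blocking it and no conditioned non-collider, so it is open.
Try {kappa, lam}:
  P1: blocked at fork node kappa ∈ conditioning set.
  P2: blocked at fork node lam ∈ conditioning set.
{kappa, lam} contains no descendant of gamma and blocks every backdoor path.
Every element of {kappa, lam} is needed (dropping kappa leaves P1 open; dropping lam leaves P2 open), so no proper subset is valid.
Among all size-2 subsets of the eligible variables, only {kappa, lam} blocks every backdoor path, so it is the unique smallest valid adjustment set.

{kappa, lam}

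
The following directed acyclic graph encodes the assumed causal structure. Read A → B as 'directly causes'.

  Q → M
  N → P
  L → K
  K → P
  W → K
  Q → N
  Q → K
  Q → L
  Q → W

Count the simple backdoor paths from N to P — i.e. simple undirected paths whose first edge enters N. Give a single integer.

A backdoor path from N to P is any simple undirected path whose first edge points into N (i.e. leaves N via a parent).
Parents of N: {Q}.
Enumerating:
  P1: N <- Q -> L -> K -> P
  P2: N <- Q -> W -> K -> P
  P3: N <- Q -> K -> P
That exhausts the simple backdoor paths. Count: 3.

3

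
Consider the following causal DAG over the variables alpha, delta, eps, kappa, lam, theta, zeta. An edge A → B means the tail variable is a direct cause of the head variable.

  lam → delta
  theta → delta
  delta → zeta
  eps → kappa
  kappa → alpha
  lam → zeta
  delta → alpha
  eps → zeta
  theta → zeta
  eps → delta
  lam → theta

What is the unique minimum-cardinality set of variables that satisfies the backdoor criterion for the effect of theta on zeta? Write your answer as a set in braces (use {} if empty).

Variables eligible for adjustment (non-descendants of theta, excluding theta and zeta): {eps, kappa, lam}.
Backdoor paths from theta to zeta:
  P1: theta <- lam -> delta <- eps -> zeta
  P2: theta <- lam -> delta -> zeta
  P3: theta <- lam -> delta -> alpha <- kappa <- eps -> zeta
  P4: theta <- lam -> zeta
The empty set is not sufficient: P2 (theta <- lam -> delta -> zeta) has no collider blocking it and no conditioned non-collider, so it is open.
Try {lam}:
  P1: blocked at fork node lam ∈ conditioning set.
  P2: blocked at fork node lam ∈ conditioning set.
  P3: blocked at fork node lam ∈ conditioning set.
  P4: blocked at fork node lam ∈ conditioning set.
{lam} contains no descendant of theta and blocks every backdoor path.
No other singleton works — e.g. {eps} leaves P2 open — so {lam} is the unique smallest valid adjustment set.

{lam}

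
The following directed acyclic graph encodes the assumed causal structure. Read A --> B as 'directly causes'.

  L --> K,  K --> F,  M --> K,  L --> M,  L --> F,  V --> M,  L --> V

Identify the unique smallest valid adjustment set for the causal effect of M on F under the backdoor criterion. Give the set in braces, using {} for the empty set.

{L}

Variables eligible for adjustment (non-descendants of M, excluding M and F): {L, V}.
Backdoor paths from M to F:
  P1: M <- L -> K -> F
  P2: M <- L -> F
  P3: M <- V <- L -> K -> F
  P4: M <- V <- L -> F
The empty set is not sufficient: P1 (M <- L -> K -> F) has no collider blocking it and no conditioned non-collider, so it is open.
Try {L}:
  P1: blocked at fork node L ∈ conditioning set.
  P2: blocked at fork node L ∈ conditioning set.
  P3: blocked at fork node L ∈ conditioning set.
  P4: blocked at fork node L ∈ conditioning set.
{L} contains no descendant of M and blocks every backdoor path.
No other singleton works — e.g. {V} leaves P1 open — so {L} is the unique smallest valid adjustment set.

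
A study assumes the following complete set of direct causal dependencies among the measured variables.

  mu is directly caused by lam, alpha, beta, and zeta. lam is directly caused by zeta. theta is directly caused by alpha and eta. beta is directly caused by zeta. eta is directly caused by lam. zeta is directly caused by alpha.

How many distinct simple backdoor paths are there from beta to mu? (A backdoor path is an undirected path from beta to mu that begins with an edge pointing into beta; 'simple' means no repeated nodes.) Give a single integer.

5

A backdoor path from beta to mu is any simple undirected path whose first edge points into beta (i.e. leaves beta via a parent).
Parents of beta: {zeta}.
Enumerating:
  P1: beta <- zeta <- alpha -> mu
  P2: beta <- zeta <- alpha -> theta <- eta <- lam -> mu
  P3: beta <- zeta -> lam -> eta -> theta <- alpha -> mu
  P4: beta <- zeta -> lam -> mu
  P5: beta <- zeta -> mu
That exhausts the simple backdoor paths. Count: 5.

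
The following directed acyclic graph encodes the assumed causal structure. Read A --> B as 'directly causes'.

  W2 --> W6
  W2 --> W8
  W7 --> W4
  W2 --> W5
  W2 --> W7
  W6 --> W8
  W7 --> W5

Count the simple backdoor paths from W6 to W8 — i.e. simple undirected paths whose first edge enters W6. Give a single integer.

1

A backdoor path from W6 to W8 is any simple undirected path whose first edge points into W6 (i.e. leaves W6 via a parent).
Parents of W6: {W2}.
Enumerating:
  P1: W6 <- W2 -> W8
That exhausts the simple backdoor paths. Count: 1.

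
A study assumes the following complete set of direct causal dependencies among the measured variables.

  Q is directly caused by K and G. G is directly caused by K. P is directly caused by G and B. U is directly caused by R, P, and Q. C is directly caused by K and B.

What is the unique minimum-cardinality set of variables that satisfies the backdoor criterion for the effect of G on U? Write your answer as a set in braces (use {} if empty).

Variables eligible for adjustment (non-descendants of G, excluding G and U): {B, C, K, R}.
Backdoor paths from G to U:
  P1: G <- K -> C <- B -> P -> U
  P2: G <- K -> Q -> U
The empty set is not sufficient: P2 (G <- K -> Q -> U) has no collider blocking it and no conditioned non-collider, so it is open.
Try {K}:
  P1: blocked at fork node K ∈ conditioning set.
  P2: blocked at fork node K ∈ conditioning set.
{K} contains no descendant of G and blocks every backdoor path.
No other singleton works — e.g. {R} leaves P2 open — so {K} is the unique smallest valid adjustment set.

{K}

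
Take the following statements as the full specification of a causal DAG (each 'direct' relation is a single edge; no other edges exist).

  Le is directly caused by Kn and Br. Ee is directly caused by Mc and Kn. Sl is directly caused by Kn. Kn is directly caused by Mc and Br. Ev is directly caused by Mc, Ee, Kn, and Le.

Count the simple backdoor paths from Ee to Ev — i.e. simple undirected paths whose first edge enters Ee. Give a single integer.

A backdoor path from Ee to Ev is any simple undirected path whose first edge points into Ee (i.e. leaves Ee via a parent).
Parents of Ee: {Kn, Mc}.
Enumerating:
  P1: Ee <- Mc -> Kn <- Br -> Le -> Ev
  P2: Ee <- Mc -> Kn -> Le -> Ev
  P3: Ee <- Mc -> Kn -> Ev
  P4: Ee <- Mc -> Ev
  P5: Ee <- Kn <- Mc -> Ev
  P6: Ee <- Kn <- Br -> Le -> Ev
  P7: Ee <- Kn -> Le -> Ev
  P8: Ee <- Kn -> Ev
That exhausts the simple backdoor paths. Count: 8.

8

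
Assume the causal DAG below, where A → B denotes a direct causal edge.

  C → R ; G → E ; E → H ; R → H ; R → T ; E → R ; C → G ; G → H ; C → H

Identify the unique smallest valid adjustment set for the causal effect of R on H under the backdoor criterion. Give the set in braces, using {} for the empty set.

{C, E}

Variables eligible for adjustment (non-descendants of R, excluding R and H): {C, E, G}.
Backdoor paths from R to H:
  P1: R <- C -> G -> E -> H
  P2: R <- C -> G -> H
  P3: R <- C -> H
  P4: R <- E <- G <- C -> H
  P5: R <- E <- G -> H
  P6: R <- E -> H
The empty set is not sufficient: P1 (R <- C -> G -> E -> H) has no collider blocking it and no conditioned non-collider, so it is open.
Try {C, E}:
  P1: blocked at fork node C ∈ conditioning set.
  P2: blocked at fork node C ∈ conditioning set.
  P3: blocked at fork node C ∈ conditioning set.
  P4: blocked at chain node E ∈ conditioning set.
  P5: blocked at chain node E ∈ conditioning set.
  P6: blocked at fork node E ∈ conditioning set.
{C, E} contains no descendant of R and blocks every backdoor path.
Every element of {C, E} is needed (dropping C leaves P2 open; dropping E leaves P5 open), so no proper subset is valid.
Among all size-2 subsets of the eligible variables, only {C, E} blocks every backdoor path, so it is the unique smallest valid adjustment set.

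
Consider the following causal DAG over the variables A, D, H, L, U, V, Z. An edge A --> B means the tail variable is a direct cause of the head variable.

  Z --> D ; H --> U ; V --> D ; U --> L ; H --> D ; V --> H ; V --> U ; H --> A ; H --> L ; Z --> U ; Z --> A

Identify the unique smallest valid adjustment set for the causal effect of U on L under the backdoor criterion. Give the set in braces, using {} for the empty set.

Variables eligible for adjustment (non-descendants of U, excluding U and L): {A, D, H, V, Z}.
Backdoor paths from U to L:
  P1: U <- V -> H -> L
  P2: U <- V -> D <- H -> L
  P3: U <- V -> D <- Z -> A <- H -> L
  P4: U <- H -> L
  P5: U <- Z -> D <- V -> H -> L
  P6: U <- Z -> D <- H -> L
  P7: U <- Z -> A <- H -> L
The empty set is not sufficient: P1 (U <- V -> H -> L) has no collider blocking it and no conditioned non-collider, so it is open.
Try {H}:
  P1: blocked at chain node H ∈ conditioning set.
  P2: blocked at collider D (neither it nor any descendant is in the conditioning set).
  P3: blocked at collider D (neither it nor any descendant is in the conditioning set).
  P4: blocked at fork node H ∈ conditioning set.
  P5: blocked at collider D (neither it nor any descendant is in the conditioning set).
  P6: blocked at collider D (neither it nor any descendant is in the conditioning set).
  P7: blocked at collider A (neither it nor any descendant is in the conditioning set).
{H} contains no descendant of U and blocks every backdoor path.
No other singleton works — e.g. {V} leaves P4 open — so {H} is the unique smallest valid adjustment set.

{H}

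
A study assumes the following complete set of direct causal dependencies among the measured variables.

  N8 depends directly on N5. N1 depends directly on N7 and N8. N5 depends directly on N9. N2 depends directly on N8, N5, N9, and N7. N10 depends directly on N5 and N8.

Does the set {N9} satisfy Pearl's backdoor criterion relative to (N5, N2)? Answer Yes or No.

Yes

Backdoor paths from N5 to N2 (paths whose first edge points into N5):
  P1: N5 <- N9 -> N2
Condition 1 (no descendant of N5 in the set): holds — descendants of N5 are {N1, N10, N2, N8}; none are in {N9}.
Condition 2 (every backdoor path blocked by {N9}):
  P1: blocked at fork node N9 ∈ conditioning set.
{N9} satisfies the backdoor criterion.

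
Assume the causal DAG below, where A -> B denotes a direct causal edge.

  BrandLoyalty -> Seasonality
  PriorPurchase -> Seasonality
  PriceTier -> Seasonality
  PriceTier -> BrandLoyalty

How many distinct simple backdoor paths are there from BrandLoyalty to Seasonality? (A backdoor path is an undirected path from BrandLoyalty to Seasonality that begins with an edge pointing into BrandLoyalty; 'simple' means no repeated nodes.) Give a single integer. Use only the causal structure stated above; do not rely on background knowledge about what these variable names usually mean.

1

A backdoor path from BrandLoyalty to Seasonality is any simple undirected path whose first edge points into BrandLoyalty (i.e. leaves BrandLoyalty via a parent).
Parents of BrandLoyalty: {PriceTier}.
Enumerating:
  P1: BrandLoyalty <- PriceTier -> Seasonality
That exhausts the simple backdoor paths. Count: 1.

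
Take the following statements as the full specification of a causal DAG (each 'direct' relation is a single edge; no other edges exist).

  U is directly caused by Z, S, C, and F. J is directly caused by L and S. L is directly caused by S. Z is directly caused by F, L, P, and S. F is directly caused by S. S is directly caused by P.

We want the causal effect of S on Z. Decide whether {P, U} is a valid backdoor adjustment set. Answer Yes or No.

No

Backdoor paths from S to Z (paths whose first edge points into S):
  P1: S <- P -> Z
Condition 1 (no descendant of S in the set): FAILS — U is a descendant of S.
Condition 2 (every backdoor path blocked by {P, U}):
  P1: blocked at fork node P ∈ conditioning set.
{P, U} does not satisfy the backdoor criterion.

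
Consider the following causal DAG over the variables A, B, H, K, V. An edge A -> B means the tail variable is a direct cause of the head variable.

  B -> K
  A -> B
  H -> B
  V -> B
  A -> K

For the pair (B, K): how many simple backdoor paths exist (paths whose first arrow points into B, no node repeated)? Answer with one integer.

A backdoor path from B to K is any simple undirected path whose first edge points into B (i.e. leaves B via a parent).
Parents of B: {A, H, V}.
Enumerating:
  P1: B <- A -> K
That exhausts the simple backdoor paths. Count: 1.

1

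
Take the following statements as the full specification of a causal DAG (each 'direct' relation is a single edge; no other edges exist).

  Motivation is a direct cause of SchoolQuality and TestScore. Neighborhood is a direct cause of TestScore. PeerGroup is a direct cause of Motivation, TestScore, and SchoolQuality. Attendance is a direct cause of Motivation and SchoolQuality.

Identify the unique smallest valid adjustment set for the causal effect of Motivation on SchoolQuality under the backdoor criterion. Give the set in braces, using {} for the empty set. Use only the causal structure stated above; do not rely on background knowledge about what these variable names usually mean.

Variables eligible for adjustment (non-descendants of Motivation, excluding Motivation and SchoolQuality): {Attendance, Neighborhood, PeerGroup}.
Backdoor paths from Motivation to SchoolQuality:
  P1: Motivation <- PeerGroup -> SchoolQuality
  P2: Motivation <- Attendance -> SchoolQuality
The empty set is not sufficient: P1 (Motivation <- PeerGroup -> SchoolQuality) has no collider blocking it and no conditioned non-collider, so it is open.
Try {Attendance, PeerGroup}:
  P1: blocked at fork node PeerGroup ∈ conditioning set.
  P2: blocked at fork node Attendance ∈ conditioning set.
{Attendance, PeerGroup} contains no descendant of Motivation and blocks every backdoor path.
Every element of {Attendance, PeerGroup} is needed (dropping Attendance leaves P2 open; dropping PeerGroup leaves P1 open), so no proper subset is valid.
Among all size-2 subsets of the eligible variables, only {Attendance, PeerGroup} blocks every backdoor path, so it is the unique smallest valid adjustment set.

{Attendance, PeerGroup}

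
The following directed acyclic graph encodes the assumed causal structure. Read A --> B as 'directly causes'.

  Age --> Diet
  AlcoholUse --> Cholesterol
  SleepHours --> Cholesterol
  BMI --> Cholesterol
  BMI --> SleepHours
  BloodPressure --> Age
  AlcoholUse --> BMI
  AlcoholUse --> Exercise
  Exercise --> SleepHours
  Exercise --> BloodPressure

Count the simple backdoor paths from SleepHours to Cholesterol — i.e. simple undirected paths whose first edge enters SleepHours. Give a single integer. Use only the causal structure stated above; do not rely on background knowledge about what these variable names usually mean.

4

A backdoor path from SleepHours to Cholesterol is any simple undirected path whose first edge points into SleepHours (i.e. leaves SleepHours via a parent).
Parents of SleepHours: {BMI, Exercise}.
Enumerating:
  P1: SleepHours <- Exercise <- AlcoholUse -> BMI -> Cholesterol
  P2: SleepHours <- Exercise <- AlcoholUse -> Cholesterol
  P3: SleepHours <- BMI <- AlcoholUse -> Cholesterol
  P4: SleepHours <- BMI -> Cholesterol
That exhausts the simple backdoor paths. Count: 4.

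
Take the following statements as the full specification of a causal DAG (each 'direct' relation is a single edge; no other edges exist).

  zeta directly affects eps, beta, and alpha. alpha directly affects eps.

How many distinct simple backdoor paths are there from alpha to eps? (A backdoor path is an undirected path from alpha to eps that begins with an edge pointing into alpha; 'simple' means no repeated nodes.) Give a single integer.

1

A backdoor path from alpha to eps is any simple undirected path whose first edge points into alpha (i.e. leaves alpha via a parent).
Parents of alpha: {zeta}.
Enumerating:
  P1: alpha <- zeta -> eps
That exhausts the simple backdoor paths. Count: 1.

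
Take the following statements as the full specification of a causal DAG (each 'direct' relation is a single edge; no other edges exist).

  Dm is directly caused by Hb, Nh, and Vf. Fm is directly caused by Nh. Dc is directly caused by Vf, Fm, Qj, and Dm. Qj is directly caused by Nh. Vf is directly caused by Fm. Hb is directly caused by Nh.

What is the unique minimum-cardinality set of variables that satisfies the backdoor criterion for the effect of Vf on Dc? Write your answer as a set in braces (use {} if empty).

{Fm}

Variables eligible for adjustment (non-descendants of Vf, excluding Vf and Dc): {Fm, Hb, Nh, Qj}.
Backdoor paths from Vf to Dc:
  P1: Vf <- Fm <- Nh -> Hb -> Dm -> Dc
  P2: Vf <- Fm <- Nh -> Dm -> Dc
  P3: Vf <- Fm <- Nh -> Qj -> Dc
  P4: Vf <- Fm -> Dc
The empty set is not sufficient: P1 (Vf <- Fm <- Nh -> Hb -> Dm -> Dc) has no collider blocking it and no conditioned non-collider, so it is open.
Try {Fm}:
  P1: blocked at chain node Fm ∈ conditioning set.
  P2: blocked at chain node Fm ∈ conditioning set.
  P3: blocked at chain node Fm ∈ conditioning set.
  P4: blocked at fork node Fm ∈ conditioning set.
{Fm} contains no descendant of Vf and blocks every backdoor path.
No other singleton works — e.g. {Nh} leaves P4 open — so {Fm} is the unique smallest valid adjustment set.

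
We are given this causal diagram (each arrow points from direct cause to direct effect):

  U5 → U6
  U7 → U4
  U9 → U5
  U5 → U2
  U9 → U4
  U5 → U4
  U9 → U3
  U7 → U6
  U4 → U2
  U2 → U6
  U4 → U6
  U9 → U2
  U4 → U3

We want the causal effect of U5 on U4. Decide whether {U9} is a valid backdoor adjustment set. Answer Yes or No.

Backdoor paths from U5 to U4 (paths whose first edge points into U5):
  P1: U5 <- U9 -> U4
  P2: U5 <- U9 -> U2 <- U4
  P3: U5 <- U9 -> U2 -> U6 <- U7 -> U4
  P4: U5 <- U9 -> U2 -> U6 <- U4
  P5: U5 <- U9 -> U3 <- U4
Condition 1 (no descendant of U5 in the set): holds — descendants of U5 are {U2, U3, U4, U6}; none are in {U9}.
Condition 2 (every backdoor path blocked by {U9}):
  P1: blocked at fork node U9 ∈ conditioning set.
  P2: blocked at fork node U9 ∈ conditioning set.
  P3: blocked at fork node U9 ∈ conditioning set.
  P4: blocked at fork node U9 ∈ conditioning set.
  P5: blocked at fork node U9 ∈ conditioning set.
{U9} satisfies the backdoor criterion.

Yes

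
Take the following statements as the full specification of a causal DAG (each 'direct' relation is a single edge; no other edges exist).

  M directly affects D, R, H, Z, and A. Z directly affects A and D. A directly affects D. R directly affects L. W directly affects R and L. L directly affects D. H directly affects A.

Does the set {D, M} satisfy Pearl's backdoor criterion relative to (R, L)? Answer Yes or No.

Backdoor paths from R to L (paths whose first edge points into R):
  P1: R <- M -> H -> A <- Z -> D <- L
  P2: R <- M -> H -> A -> D <- L
  P3: R <- M -> Z -> A -> D <- L
  P4: R <- M -> Z -> D <- L
  P5: R <- M -> A <- Z -> D <- L
  P6: R <- M -> A -> D <- L
  P7: R <- M -> D <- L
  P8: R <- W -> L
Condition 1 (no descendant of R in the set): FAILS — D is a descendant of R.
Condition 2 (every backdoor path blocked by {D, M}):
  P1: blocked at fork node M ∈ conditioning set.
  P2: blocked at fork node M ∈ conditioning set.
  P3: blocked at fork node M ∈ conditioning set.
  P4: blocked at fork node M ∈ conditioning set.
  P5: blocked at fork node M ∈ conditioning set.
  P6: blocked at fork node M ∈ conditioning set.
  P7: blocked at fork node M ∈ conditioning set.
  P8: open — no interior node is in the conditioning set.
{D, M} does not satisfy the backdoor criterion.

No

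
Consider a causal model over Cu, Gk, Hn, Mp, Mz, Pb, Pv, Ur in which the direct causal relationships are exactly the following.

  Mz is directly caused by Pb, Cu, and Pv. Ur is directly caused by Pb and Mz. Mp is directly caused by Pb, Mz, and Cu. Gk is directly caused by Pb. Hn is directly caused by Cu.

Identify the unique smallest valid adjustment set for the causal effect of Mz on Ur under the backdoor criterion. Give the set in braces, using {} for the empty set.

{Pb}

Variables eligible for adjustment (non-descendants of Mz, excluding Mz and Ur): {Cu, Gk, Hn, Pb, Pv}.
Backdoor paths from Mz to Ur:
  P1: Mz <- Pb -> Ur
  P2: Mz <- Cu -> Mp <- Pb -> Ur
The empty set is not sufficient: P1 (Mz <- Pb -> Ur) has no collider blocking it and no conditioned non-collider, so it is open.
Try {Pb}:
  P1: blocked at fork node Pb ∈ conditioning set.
  P2: blocked at collider Mp (neither it nor any descendant is in the conditioning set).
{Pb} contains no descendant of Mz and blocks every backdoor path.
No other singleton works — e.g. {Pv} leaves P1 open — so {Pb} is the unique smallest valid adjustment set.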